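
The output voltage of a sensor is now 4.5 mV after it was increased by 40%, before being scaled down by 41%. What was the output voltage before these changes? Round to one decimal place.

The overall multiplier applied was 1.4 × 0.59 = 0.826.
So the original output voltage was 4.5 ÷ 0.826 ≈ 5.4 mV.

5.4 mV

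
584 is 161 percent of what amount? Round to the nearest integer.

584 ÷ 1.61 ≈ 363.

363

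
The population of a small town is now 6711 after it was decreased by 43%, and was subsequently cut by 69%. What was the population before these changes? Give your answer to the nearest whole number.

37980

The overall multiplier applied was 0.57 × 0.31 = 0.1767.
So the original population was 6711 ÷ 0.1767 ≈ 37980.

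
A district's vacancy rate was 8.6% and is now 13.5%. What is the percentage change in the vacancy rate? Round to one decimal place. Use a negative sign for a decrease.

The change is 13.5 − 8.6 = 4.9 percentage points.
Relative to the original 8.6%, that is 4.9 ÷ 8.6 ≈ 57.0%.

57.0%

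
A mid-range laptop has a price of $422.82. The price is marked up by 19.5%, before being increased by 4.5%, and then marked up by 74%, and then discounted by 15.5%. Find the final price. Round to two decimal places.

Each change multiplies by a factor: 1.195 × 1.045 × 1.74 × 0.845 = 1.8360738825.
$422.82 × 1.8360738825 = $776.32875899865 ≈ $776.33.

$776.33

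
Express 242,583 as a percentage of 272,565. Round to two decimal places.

242,583 ÷ 272,565 ≈ 89.00%.

89.00%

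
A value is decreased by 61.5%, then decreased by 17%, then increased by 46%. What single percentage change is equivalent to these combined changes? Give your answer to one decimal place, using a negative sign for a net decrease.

A 61.5% decrease multiplies by 0.385.
Then a 17% decrease: 0.385 × 0.83 = 0.31955.
Then a 46% increase: 0.31955 × 1.46 = 0.466543.
Overall factor 0.466543, i.e. -53.3%.

-53.3%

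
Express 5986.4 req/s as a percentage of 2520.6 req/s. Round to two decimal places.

5986.4 req/s ÷ 2520.6 req/s ≈ 237.50%.

237.50%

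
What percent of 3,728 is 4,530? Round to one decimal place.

4,530 ÷ 3,728 ≈ 121.5%.

121.5%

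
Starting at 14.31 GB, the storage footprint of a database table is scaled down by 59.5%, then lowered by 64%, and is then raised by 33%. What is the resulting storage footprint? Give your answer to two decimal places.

59.5% decrease: 14.31 × 0.405 = 5.79555.
Apply the 64% decrease: 5.79555 × 0.36 = 2.086398.
After the 33% increase: 2.086398 × 1.33 = 2.77490934 ≈ 2.77.

2.77 GB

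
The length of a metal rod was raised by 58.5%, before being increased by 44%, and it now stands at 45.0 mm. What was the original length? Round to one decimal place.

The overall multiplier applied was 1.585 × 1.44 = 2.2824.
So the original length was 45.0 ÷ 2.2824 ≈ 19.7 mm.

19.7 mm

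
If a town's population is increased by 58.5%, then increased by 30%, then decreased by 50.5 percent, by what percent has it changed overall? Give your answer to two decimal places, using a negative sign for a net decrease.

A 58.5% increase multiplies by 1.585.
Then a 30% increase: 1.585 × 1.3 = 2.0605.
Then a 50.5% decrease: 2.0605 × 0.495 = 1.0199475.
Overall factor 1.0199475, i.e. 1.99%.

1.99%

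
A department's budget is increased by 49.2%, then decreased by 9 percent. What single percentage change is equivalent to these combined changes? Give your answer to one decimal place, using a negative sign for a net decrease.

35.8%

A 49.2% increase multiplies by 1.492.
Then a 9% decrease: 1.492 × 0.91 = 1.35772.
Overall factor 1.35772, i.e. 35.8%.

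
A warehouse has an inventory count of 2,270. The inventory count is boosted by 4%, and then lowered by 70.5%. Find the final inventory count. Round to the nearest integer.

696

After the 4% increase: 2,270 × 1.04 = 2360.8.
Apply the 70.5% decrease: 2360.8 × 0.295 = 696.436 ≈ 696.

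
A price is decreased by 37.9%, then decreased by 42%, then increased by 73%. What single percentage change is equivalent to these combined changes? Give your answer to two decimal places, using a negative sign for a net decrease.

A 37.9% decrease multiplies by 0.621.
Then a 42% decrease: 0.621 × 0.58 = 0.36018.
Then a 73% increase: 0.36018 × 1.73 = 0.6231114.
Overall factor 0.6231114, i.e. -37.69%.

-37.69%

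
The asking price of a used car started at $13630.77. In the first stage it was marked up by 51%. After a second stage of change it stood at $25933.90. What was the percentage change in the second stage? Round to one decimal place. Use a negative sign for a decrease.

After the first stage: $13630.77 × 1.51 = $20582.4627.
Second-stage multiplier: $25933.90 ÷ $20582.4627 ≈ 1.26.
That is a change of 26.0%.

26.0%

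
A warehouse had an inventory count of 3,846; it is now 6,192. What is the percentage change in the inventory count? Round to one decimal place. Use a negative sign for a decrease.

Change: 6,192 − 3,846 = 2,346.
Relative to the original: 2,346 ÷ 3,846 ≈ 61.0%.

61.0%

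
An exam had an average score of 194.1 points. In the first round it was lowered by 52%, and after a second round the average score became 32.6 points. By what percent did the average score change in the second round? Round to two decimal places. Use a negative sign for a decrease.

After the first round: 194.1 × 0.48 = 93.168.
Second-round multiplier: 32.6 ÷ 93.168 ≈ 0.349906.
That is a change of -65.01%.

-65.01%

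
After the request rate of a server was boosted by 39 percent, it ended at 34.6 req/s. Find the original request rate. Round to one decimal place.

24.9 req/s

The overall multiplier applied was 1.39.
So the original request rate was 34.6 ÷ 1.39 ≈ 24.9 req/s.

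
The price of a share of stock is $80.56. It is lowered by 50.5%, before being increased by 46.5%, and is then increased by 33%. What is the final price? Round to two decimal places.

$77.70

Apply the 50.5% decrease: $80.56 × 0.495 = $39.8772.
46.5% increase: $39.8772 × 1.465 = $58.420098.
Apply the 33% increase: $58.420098 × 1.33 = $77.69873034 ≈ $77.70.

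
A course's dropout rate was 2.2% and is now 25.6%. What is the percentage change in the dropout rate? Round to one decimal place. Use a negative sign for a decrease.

The change is 25.6 − 2.2 = 23.4 percentage points.
Relative to the original 2.2%, that is 23.4 ÷ 2.2 ≈ 1063.6%.

1063.6%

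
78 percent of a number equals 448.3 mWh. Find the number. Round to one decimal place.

448.3 mWh ÷ 0.78 ≈ 574.7 mWh.

574.7 mWh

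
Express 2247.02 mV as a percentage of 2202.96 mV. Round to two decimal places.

102.00%

2247.02 mV ÷ 2202.96 mV ≈ 102.00%.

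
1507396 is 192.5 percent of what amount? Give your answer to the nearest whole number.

783063

1507396 ÷ 1.925 ≈ 783063.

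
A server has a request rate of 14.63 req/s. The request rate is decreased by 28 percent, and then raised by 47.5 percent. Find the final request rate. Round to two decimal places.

28% decrease: 14.63 × 0.72 = 10.5336.
After the 47.5% increase: 10.5336 × 1.475 = 15.53706 ≈ 15.54.

15.54 req/s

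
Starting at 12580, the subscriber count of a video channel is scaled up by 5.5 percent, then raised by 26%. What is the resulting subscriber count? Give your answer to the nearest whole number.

Each change multiplies by a factor: 1.055 × 1.26 = 1.3293.
12580 × 1.3293 = 16722.594 ≈ 16723.

16723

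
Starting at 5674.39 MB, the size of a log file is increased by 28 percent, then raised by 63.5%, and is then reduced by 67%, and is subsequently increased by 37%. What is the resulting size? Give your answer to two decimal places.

28% increase: 5674.39 × 1.28 = 7263.2192.
After the 63.5% increase: 7263.2192 × 1.635 = 11875.363392.
Apply the 67% decrease: 11875.363392 × 0.33 = 3918.86991936.
37% increase: 3918.86991936 × 1.37 = 5368.8517895232 ≈ 5368.85.

5368.85 MB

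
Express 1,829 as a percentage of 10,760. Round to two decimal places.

17.00%

1,829 ÷ 10,760 ≈ 17.00%.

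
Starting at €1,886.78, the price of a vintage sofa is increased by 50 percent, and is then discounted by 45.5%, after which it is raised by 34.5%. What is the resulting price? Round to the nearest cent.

€2,074.59

50% increase: €1,886.78 × 1.5 = €2830.17.
After the 45.5% decrease: €2830.17 × 0.545 = €1542.44265.
Apply the 34.5% increase: €1542.44265 × 1.345 = €2074.58536425 ≈ €2,074.59.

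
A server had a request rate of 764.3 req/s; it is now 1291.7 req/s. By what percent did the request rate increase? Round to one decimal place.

Change: 1291.7 − 764.3 = 527.4.
Relative to the original: 527.4 ÷ 764.3 ≈ 69.0%.
So the request rate increased by 69.0%.

69.0%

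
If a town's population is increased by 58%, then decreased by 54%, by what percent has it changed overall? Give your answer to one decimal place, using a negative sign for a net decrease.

-27.3%

A 58% increase multiplies by 1.58.
Then a 54% decrease: 1.58 × 0.46 = 0.7268.
Overall factor 0.7268, i.e. -27.3%.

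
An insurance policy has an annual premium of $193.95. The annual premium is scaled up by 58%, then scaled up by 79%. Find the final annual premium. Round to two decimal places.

Each change multiplies by a factor: 1.58 × 1.79 = 2.8282.
$193.95 × 2.8282 = $548.52939 ≈ $548.53.

$548.53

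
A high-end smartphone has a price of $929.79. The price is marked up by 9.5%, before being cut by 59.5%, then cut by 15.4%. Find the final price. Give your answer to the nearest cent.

$348.84

Each change multiplies by a factor: 1.095 × 0.405 × 0.846 = 0.37517985.
$929.79 × 0.37517985 = $348.8384727315 ≈ $348.84.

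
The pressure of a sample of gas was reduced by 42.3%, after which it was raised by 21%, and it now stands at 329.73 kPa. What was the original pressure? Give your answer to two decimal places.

472.28 kPa

Undoing the 21% increase: 329.73 ÷ 1.21 ≈ 272.504132.
Undoing the 42.3% decrease: 272.504132 ÷ 0.577 ≈ 472.28 kPa.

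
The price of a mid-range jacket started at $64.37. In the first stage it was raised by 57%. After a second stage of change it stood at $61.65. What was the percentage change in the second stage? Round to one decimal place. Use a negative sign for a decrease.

-39.0%

After the first stage: $64.37 × 1.57 = $101.0609.
Second-stage multiplier: $61.65 ÷ $101.0609 ≈ 0.61003.
That is a change of -39.0%.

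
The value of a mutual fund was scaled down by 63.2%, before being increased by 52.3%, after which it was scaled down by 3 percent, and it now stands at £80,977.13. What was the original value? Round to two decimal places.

£148,950.83

The overall multiplier applied was 0.368 × 1.523 × 0.97 = 0.54365008.
So the original value was £80,977.13 ÷ 0.54365008 ≈ £148,950.83.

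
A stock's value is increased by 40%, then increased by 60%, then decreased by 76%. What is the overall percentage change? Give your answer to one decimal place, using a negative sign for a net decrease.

The combined multiplier is 1.4 × 1.6 × 0.24 = 0.5376.
That corresponds to a decrease of 46.2%.

-46.2%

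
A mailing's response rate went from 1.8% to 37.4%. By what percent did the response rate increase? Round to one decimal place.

The change is 37.4 − 1.8 = 35.6 percentage points.
Relative to the original 1.8%, that is 35.6 ÷ 1.8 ≈ 1977.8%.
So the response rate rose by 1977.8%.

1977.8%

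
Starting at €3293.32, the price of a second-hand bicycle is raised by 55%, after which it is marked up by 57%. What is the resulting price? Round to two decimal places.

€8014.29

Each change multiplies by a factor: 1.55 × 1.57 = 2.4335.
€3293.32 × 2.4335 = €8014.29422 ≈ €8014.29.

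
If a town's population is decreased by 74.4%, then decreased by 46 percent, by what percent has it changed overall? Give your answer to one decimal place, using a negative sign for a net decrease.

The combined multiplier is 0.256 × 0.54 = 0.13824.
That corresponds to a decrease of 86.2%.

-86.2%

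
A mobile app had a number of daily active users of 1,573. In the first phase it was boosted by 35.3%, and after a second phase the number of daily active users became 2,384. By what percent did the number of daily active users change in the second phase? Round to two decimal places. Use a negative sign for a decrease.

After the first phase: 1,573 × 1.353 = 2128.269.
Second-phase multiplier: 2,384 ÷ 2128.269 ≈ 1.120159.
That is a change of 12.02%.

12.02%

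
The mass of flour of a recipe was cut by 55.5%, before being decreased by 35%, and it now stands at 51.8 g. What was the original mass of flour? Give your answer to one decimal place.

179.1 g

Undoing the 35% decrease: 51.8 ÷ 0.65 ≈ 79.692308.
Undoing the 55.5% decrease: 79.692308 ÷ 0.445 ≈ 179.1 g.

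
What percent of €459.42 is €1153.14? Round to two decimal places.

251.00%

€1153.14 ÷ €459.42 ≈ 251.00%.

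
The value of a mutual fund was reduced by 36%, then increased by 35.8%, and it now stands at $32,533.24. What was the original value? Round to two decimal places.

$37,432.39

The overall multiplier applied was 0.64 × 1.358 = 0.86912.
So the original value was $32,533.24 ÷ 0.86912 ≈ $37,432.39.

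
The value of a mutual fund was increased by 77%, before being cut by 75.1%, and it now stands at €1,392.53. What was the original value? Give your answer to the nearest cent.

Undoing the 75.1% decrease: €1,392.53 ÷ 0.249 ≈ €5592.48996.
Undoing the 77% increase: €5592.48996 ÷ 1.77 ≈ €3,159.60.

€3,159.60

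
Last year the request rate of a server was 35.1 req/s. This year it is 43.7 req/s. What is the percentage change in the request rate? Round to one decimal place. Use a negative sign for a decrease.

Change: 43.7 − 35.1 = 8.6.
Relative to the original: 8.6 ÷ 35.1 ≈ 24.5%.

24.5%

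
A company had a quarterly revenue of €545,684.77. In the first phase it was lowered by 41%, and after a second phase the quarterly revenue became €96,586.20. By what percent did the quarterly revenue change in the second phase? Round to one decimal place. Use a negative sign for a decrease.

-70.0%

After the first phase: €545,684.77 × 0.59 = €321954.0143.
Second-phase multiplier: €96,586.20 ÷ €321954.0143 ≈ 0.3.
That is a change of -70.0%.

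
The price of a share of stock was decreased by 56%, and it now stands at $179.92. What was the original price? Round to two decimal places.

$408.91

The overall multiplier applied was 0.44.
So the original price was $179.92 ÷ 0.44 ≈ $408.91.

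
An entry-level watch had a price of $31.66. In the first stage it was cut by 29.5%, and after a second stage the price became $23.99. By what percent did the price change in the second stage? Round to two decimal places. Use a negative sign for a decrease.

After the first stage: $31.66 × 0.705 = $22.3203.
Second-stage multiplier: $23.99 ÷ $22.3203 ≈ 1.074806.
That is a change of 7.48%.

7.48%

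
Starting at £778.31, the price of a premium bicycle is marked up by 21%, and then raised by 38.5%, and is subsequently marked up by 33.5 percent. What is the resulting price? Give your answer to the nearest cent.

After the 21% increase: £778.31 × 1.21 = £941.7551.
After the 38.5% increase: £941.7551 × 1.385 = £1304.3308135.
Apply the 33.5% increase: £1304.3308135 × 1.335 = £1741.2816360225 ≈ £1741.28.

£1741.28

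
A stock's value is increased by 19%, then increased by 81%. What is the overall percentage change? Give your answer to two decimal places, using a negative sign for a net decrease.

115.39%

A 19% increase multiplies by 1.19.
Then an 81% increase: 1.19 × 1.81 = 2.1539.
Overall factor 2.1539, i.e. 115.39%.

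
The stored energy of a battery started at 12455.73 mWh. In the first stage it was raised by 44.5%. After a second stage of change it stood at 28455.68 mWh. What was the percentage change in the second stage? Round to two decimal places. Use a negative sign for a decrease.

58.10%

After the first stage: 12455.73 × 1.445 = 17998.52985.
Second-stage multiplier: 28455.68 ÷ 17998.52985 ≈ 1.581.
That is a change of 58.10%.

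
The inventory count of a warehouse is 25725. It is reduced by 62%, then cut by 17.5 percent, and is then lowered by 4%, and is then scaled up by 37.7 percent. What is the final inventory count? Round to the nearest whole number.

Apply the 62% decrease: 25725 × 0.38 = 9775.5.
Apply the 17.5% decrease: 9775.5 × 0.825 = 8064.7875.
Apply the 4% decrease: 8064.7875 × 0.96 = 7742.196.
Apply the 37.7% increase: 7742.196 × 1.377 = 10661.003892 ≈ 10661.

10661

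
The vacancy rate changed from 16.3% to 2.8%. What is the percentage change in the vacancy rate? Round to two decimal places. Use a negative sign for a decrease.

The change is 2.8 − 16.3 = -13.5 percentage points.
Relative to the original 16.3%, that is -13.5 ÷ 16.3 ≈ -82.82%.

-82.82%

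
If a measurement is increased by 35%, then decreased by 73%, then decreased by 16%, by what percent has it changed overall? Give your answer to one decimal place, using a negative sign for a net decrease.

The combined multiplier is 1.35 × 0.27 × 0.84 = 0.30618.
That corresponds to a decrease of 69.4%.

-69.4%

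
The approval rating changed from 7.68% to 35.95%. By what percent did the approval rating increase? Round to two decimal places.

The change is 35.95 − 7.68 = 28.27 percentage points.
Relative to the original 7.68%, that is 28.27 ÷ 7.68 ≈ 368.10%.
So the approval rating rose by 368.10%.

368.10%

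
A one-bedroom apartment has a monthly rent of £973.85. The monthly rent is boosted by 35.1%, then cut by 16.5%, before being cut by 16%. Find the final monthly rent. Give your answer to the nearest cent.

Each change multiplies by a factor: 1.351 × 0.835 × 0.84 = 0.9475914.
£973.85 × 0.9475914 = £922.81188489 ≈ £922.81.

£922.81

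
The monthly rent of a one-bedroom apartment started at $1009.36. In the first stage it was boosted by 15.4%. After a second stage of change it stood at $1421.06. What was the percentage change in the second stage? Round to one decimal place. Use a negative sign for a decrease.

After the first stage: $1009.36 × 1.154 = $1164.80144.
Second-stage multiplier: $1421.06 ÷ $1164.80144 ≈ 1.22.
That is a change of 22.0%.

22.0%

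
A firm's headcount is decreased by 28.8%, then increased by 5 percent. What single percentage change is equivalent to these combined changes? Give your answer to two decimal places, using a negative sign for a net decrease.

The combined multiplier is 0.712 × 1.05 = 0.7476.
That corresponds to a decrease of 25.24%.

-25.24%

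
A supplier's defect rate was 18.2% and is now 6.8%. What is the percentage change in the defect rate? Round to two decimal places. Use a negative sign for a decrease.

The change is 6.8 − 18.2 = -11.4 percentage points.
Relative to the original 18.2%, that is -11.4 ÷ 18.2 ≈ -62.64%.

-62.64%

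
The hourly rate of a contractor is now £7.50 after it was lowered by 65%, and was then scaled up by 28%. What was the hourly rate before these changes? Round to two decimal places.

Undoing the 28% increase: £7.50 ÷ 1.28 = £5.859375.
Undoing the 65% decrease: £5.859375 ÷ 0.35 ≈ £16.74.

£16.74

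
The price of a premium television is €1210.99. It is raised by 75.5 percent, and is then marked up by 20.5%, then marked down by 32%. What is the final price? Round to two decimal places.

75.5% increase: €1210.99 × 1.755 = €2125.28745.
Apply the 20.5% increase: €2125.28745 × 1.205 = €2560.97137725.
32% decrease: €2560.97137725 × 0.68 = €1741.46053653 ≈ €1741.46.

€1741.46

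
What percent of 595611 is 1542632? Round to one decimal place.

259.0%

1542632 ÷ 595611 ≈ 259.0%.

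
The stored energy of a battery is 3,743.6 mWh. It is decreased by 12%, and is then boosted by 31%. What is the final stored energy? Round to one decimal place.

4,315.6 mWh

Each change multiplies by a factor: 0.88 × 1.31 = 1.1528.
3,743.6 × 1.1528 = 4315.62208 ≈ 4,315.6.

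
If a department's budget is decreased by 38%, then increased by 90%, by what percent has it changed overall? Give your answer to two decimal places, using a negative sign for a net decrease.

17.80%

A 38% decrease multiplies by 0.62.
Then a 90% increase: 0.62 × 1.9 = 1.178.
Overall factor 1.178, i.e. 17.80%.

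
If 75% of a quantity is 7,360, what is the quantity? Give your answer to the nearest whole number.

7,360 ÷ 0.75 ≈ 9,813.

9,813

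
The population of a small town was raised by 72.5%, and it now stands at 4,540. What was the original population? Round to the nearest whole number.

2,632

The overall multiplier applied was 1.725.
So the original population was 4,540 ÷ 1.725 ≈ 2,632.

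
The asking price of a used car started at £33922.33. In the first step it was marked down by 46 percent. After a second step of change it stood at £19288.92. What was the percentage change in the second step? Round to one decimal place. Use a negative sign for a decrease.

5.3%

After the first step: £33922.33 × 0.54 = £18318.0582.
Second-step multiplier: £19288.92 ÷ £18318.0582 ≈ 1.053.
That is a change of 5.3%.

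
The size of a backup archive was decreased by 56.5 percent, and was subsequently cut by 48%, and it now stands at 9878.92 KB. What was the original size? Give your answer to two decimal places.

43673.39 KB

Undoing the 48% decrease: 9878.92 ÷ 0.52 ≈ 18997.923077.
Undoing the 56.5% decrease: 18997.923077 ÷ 0.435 ≈ 43673.39 KB.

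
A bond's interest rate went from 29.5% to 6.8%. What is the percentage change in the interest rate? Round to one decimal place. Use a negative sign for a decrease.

The change is 6.8 − 29.5 = -22.7 percentage points.
Relative to the original 29.5%, that is -22.7 ÷ 29.5 ≈ -76.9%.

-76.9%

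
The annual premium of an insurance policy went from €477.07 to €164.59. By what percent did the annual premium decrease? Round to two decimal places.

65.50%

Change: €164.59 − €477.07 = -€312.48.
Relative to the original: -€312.48 ÷ €477.07 ≈ -65.50%.
So the annual premium decreased by 65.50%.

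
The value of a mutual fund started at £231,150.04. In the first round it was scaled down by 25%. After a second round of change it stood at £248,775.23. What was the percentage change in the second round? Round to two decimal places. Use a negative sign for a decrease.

43.50%

After the first round: £231,150.04 × 0.75 = £173362.53.
Second-round multiplier: £248,775.23 ÷ £173362.53 ≈ 1.435.
That is a change of 43.50%.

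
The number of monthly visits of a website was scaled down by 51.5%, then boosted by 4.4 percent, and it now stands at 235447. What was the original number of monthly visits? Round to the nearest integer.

464998

Undoing the 4.4% increase: 235447 ÷ 1.044 ≈ 225523.94636.
Undoing the 51.5% decrease: 225523.94636 ÷ 0.485 ≈ 464998.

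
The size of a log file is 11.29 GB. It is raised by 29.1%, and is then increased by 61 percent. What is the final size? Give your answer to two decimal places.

23.47 GB

Each change multiplies by a factor: 1.291 × 1.61 = 2.07851.
11.29 × 2.07851 = 23.4663779 ≈ 23.47.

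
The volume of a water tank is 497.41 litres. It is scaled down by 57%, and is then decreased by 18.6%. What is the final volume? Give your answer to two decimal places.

174.10 litres

Each change multiplies by a factor: 0.43 × 0.814 = 0.35002.
497.41 × 0.35002 = 174.1034482 ≈ 174.10.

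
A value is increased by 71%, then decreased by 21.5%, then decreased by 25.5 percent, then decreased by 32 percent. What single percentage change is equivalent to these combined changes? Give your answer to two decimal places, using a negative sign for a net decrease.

The combined multiplier is 1.71 × 0.785 × 0.745 × 0.68 = 0.68003451.
That corresponds to a decrease of 32.00%.

-32.00%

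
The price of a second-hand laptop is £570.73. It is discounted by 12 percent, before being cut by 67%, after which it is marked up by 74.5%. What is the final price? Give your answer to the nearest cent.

£289.22

After the 12% decrease: £570.73 × 0.88 = £502.2424.
After the 67% decrease: £502.2424 × 0.33 = £165.739992.
After the 74.5% increase: £165.739992 × 1.745 = £289.21628604 ≈ £289.22.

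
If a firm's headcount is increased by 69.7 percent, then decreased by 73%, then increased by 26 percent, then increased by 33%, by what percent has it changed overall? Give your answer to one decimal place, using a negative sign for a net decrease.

A 69.7% increase multiplies by 1.697.
Then a 73% decrease: 1.697 × 0.27 = 0.45819.
Then a 26% increase: 0.45819 × 1.26 = 0.5773194.
Then a 33% increase: 0.5773194 × 1.33 = 0.767834802.
Overall factor 0.767834802, i.e. -23.2%.

-23.2%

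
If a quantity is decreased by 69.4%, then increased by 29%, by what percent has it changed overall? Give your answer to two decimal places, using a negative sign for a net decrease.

-60.53%

The combined multiplier is 0.306 × 1.29 = 0.39474.
That corresponds to a decrease of 60.53%.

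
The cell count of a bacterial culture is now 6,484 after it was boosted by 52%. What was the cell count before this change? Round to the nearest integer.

4,266

The overall multiplier applied was 1.52.
So the original cell count was 6,484 ÷ 1.52 ≈ 4,266.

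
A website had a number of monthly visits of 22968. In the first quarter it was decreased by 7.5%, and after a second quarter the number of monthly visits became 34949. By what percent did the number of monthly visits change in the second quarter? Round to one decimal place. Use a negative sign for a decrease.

After the first quarter: 22968 × 0.925 = 21245.4.
Second-quarter multiplier: 34949 ÷ 21245.4 ≈ 1.64501.
That is a change of 64.5%.

64.5%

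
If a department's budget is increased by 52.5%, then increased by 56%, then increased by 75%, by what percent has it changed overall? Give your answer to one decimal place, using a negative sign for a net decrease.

A 52.5% increase multiplies by 1.525.
Then a 56% increase: 1.525 × 1.56 = 2.379.
Then a 75% increase: 2.379 × 1.75 = 4.16325.
Overall factor 4.16325, i.e. 316.3%.

316.3%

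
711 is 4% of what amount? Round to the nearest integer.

711 ÷ 0.04 = 17,775.

17,775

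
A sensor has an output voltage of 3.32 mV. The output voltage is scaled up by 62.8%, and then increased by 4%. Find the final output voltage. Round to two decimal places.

After the 62.8% increase: 3.32 × 1.628 = 5.40496.
After the 4% increase: 5.40496 × 1.04 = 5.6211584 ≈ 5.62.

5.62 mV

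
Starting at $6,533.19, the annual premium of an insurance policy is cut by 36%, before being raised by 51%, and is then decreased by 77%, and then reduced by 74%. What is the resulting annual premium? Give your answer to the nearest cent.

Apply the 36% decrease: $6,533.19 × 0.64 = $4181.2416.
Apply the 51% increase: $4181.2416 × 1.51 = $6313.674816.
77% decrease: $6313.674816 × 0.23 = $1452.14520768.
Apply the 74% decrease: $1452.14520768 × 0.26 = $377.5577539968 ≈ $377.56.

$377.56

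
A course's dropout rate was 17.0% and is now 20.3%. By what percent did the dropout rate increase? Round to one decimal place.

19.4%

The change is 20.3 − 17.0 = 3.3 percentage points.
Relative to the original 17.0%, that is 3.3 ÷ 17.0 ≈ 19.4%.
So the dropout rate rose by 19.4%.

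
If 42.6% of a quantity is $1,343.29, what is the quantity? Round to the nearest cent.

$3,153.26

$1,343.29 ÷ 0.426 ≈ $3,153.26.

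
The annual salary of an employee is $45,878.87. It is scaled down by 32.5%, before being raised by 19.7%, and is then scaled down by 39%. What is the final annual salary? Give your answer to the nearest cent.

32.5% decrease: $45,878.87 × 0.675 = $30968.23725.
19.7% increase: $30968.23725 × 1.197 = $37068.97998825.
39% decrease: $37068.97998825 × 0.61 = $22612.0777928325 ≈ $22,612.08.

$22,612.08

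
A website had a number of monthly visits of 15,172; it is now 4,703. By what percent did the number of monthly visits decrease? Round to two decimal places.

69.00%

Change: 4,703 − 15,172 = -10,469.
Relative to the original: -10,469 ÷ 15,172 ≈ -69.00%.
So the number of monthly visits decreased by 69.00%.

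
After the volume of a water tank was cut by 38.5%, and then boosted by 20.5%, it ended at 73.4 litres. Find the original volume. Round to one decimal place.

The overall multiplier applied was 0.615 × 1.205 = 0.741075.
So the original volume was 73.4 ÷ 0.741075 ≈ 99.0 litres.

99.0 litres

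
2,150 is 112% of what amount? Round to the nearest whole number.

2,150 ÷ 1.12 ≈ 1,920.

1,920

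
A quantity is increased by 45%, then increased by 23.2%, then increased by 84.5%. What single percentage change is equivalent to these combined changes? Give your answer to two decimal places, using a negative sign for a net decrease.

229.59%

A 45% increase multiplies by 1.45.
Then a 23.2% increase: 1.45 × 1.232 = 1.7864.
Then an 84.5% increase: 1.7864 × 1.845 = 3.295908.
Overall factor 3.295908, i.e. 229.59%.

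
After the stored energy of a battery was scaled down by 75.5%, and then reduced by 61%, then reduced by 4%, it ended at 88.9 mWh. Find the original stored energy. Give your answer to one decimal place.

969.2 mWh

Undoing the 4% decrease: 88.9 ÷ 0.96 ≈ 92.604167.
Undoing the 61% decrease: 92.604167 ÷ 0.39 ≈ 237.446582.
Undoing the 75.5% decrease: 237.446582 ÷ 0.245 ≈ 969.2 mWh.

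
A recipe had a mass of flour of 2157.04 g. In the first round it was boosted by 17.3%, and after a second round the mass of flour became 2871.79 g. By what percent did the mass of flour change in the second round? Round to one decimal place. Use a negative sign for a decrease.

After the first round: 2157.04 × 1.173 = 2530.20792.
Second-round multiplier: 2871.79 ÷ 2530.20792 ≈ 1.135.
That is a change of 13.5%.

13.5%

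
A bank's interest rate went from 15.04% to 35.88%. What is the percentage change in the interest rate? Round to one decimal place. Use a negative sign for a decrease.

The change is 35.88 − 15.04 = 20.84 percentage points.
Relative to the original 15.04%, that is 20.84 ÷ 15.04 ≈ 138.6%.

138.6%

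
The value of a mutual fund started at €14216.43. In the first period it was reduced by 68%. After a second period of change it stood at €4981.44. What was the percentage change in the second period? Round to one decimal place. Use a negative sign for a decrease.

9.5%

After the first period: €14216.43 × 0.32 = €4549.2576.
Second-period multiplier: €4981.44 ÷ €4549.2576 ≈ 1.095.
That is a change of 9.5%.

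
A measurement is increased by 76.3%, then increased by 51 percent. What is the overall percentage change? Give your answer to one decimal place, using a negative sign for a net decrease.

A 76.3% increase multiplies by 1.763.
Then a 51% increase: 1.763 × 1.51 = 2.66213.
Overall factor 2.66213, i.e. 166.2%.

166.2%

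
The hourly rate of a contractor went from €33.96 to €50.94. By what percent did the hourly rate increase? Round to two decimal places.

Change: €50.94 − €33.96 = €16.98.
Relative to the original: €16.98 ÷ €33.96 = 50.00%.
So the hourly rate increased by 50.00%.

50.00%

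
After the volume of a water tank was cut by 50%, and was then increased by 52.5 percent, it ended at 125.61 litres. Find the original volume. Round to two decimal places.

The overall multiplier applied was 0.5 × 1.525 = 0.7625.
So the original volume was 125.61 ÷ 0.7625 ≈ 164.73 litres.

164.73 litres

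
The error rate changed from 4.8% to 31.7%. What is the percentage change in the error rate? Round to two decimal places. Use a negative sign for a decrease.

The change is 31.7 − 4.8 = 26.9 percentage points.
Relative to the original 4.8%, that is 26.9 ÷ 4.8 ≈ 560.42%.

560.42%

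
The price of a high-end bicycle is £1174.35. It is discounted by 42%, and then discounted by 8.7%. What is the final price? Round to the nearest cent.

Each change multiplies by a factor: 0.58 × 0.913 = 0.52954.
£1174.35 × 0.52954 = £621.865299 ≈ £621.87.

£621.87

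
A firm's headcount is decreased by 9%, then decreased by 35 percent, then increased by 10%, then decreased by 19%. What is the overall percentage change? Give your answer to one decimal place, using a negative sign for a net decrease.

The combined multiplier is 0.91 × 0.65 × 1.1 × 0.81 = 0.5270265.
That corresponds to a decrease of 47.3%.

-47.3%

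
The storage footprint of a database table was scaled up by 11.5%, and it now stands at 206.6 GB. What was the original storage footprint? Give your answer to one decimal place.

185.3 GB

The overall multiplier applied was 1.115.
So the original storage footprint was 206.6 ÷ 1.115 ≈ 185.3 GB.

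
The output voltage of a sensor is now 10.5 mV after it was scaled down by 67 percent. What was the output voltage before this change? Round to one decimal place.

The overall multiplier applied was 0.33.
So the original output voltage was 10.5 ÷ 0.33 ≈ 31.8 mV.

31.8 mV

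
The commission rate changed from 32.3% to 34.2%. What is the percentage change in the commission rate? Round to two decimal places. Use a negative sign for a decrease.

The change is 34.2 − 32.3 = 1.9 percentage points.
Relative to the original 32.3%, that is 1.9 ÷ 32.3 ≈ 5.88%.

5.88%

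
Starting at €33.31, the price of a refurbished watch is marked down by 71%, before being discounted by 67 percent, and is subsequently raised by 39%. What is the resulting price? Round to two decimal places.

€4.43

Each change multiplies by a factor: 0.29 × 0.33 × 1.39 = 0.133023.
€33.31 × 0.133023 = €4.43099613 ≈ €4.43.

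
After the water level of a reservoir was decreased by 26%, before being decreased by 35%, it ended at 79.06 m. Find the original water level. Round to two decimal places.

Undoing the 35% decrease: 79.06 ÷ 0.65 ≈ 121.630769.
Undoing the 26% decrease: 121.630769 ÷ 0.74 ≈ 164.37 m.

164.37 m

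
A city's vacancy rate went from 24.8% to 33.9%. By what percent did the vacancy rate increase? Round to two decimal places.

The change is 33.9 − 24.8 = 9.1 percentage points.
Relative to the original 24.8%, that is 9.1 ÷ 24.8 ≈ 36.69%.
So the vacancy rate rose by 36.69%.

36.69%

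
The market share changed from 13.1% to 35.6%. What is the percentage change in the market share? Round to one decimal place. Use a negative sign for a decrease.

The change is 35.6 − 13.1 = 22.5 percentage points.
Relative to the original 13.1%, that is 22.5 ÷ 13.1 ≈ 171.8%.

171.8%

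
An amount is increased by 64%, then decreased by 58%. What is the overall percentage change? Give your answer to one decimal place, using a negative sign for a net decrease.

-31.1%

The combined multiplier is 1.64 × 0.42 = 0.6888.
That corresponds to a decrease of 31.1%.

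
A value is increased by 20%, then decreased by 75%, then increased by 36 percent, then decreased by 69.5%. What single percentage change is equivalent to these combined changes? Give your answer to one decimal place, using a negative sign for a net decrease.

A 20% increase multiplies by 1.2.
Then a 75% decrease: 1.2 × 0.25 = 0.3.
Then a 36% increase: 0.3 × 1.36 = 0.408.
Then a 69.5% decrease: 0.408 × 0.305 = 0.12444.
Overall factor 0.12444, i.e. -87.6%.

-87.6%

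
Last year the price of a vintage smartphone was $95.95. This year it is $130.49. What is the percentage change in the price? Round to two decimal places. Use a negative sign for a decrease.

Change: $130.49 − $95.95 = $34.54.
Relative to the original: $34.54 ÷ $95.95 ≈ 36.00%.

36.00%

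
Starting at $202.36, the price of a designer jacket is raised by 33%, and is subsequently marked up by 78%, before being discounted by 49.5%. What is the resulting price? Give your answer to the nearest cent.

$241.93

Each change multiplies by a factor: 1.33 × 1.78 × 0.505 = 1.195537.
$202.36 × 1.195537 = $241.92886732 ≈ $241.93.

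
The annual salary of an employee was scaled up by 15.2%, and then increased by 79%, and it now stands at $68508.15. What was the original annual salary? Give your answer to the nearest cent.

$33222.84

The overall multiplier applied was 1.152 × 1.79 = 2.06208.
So the original annual salary was $68508.15 ÷ 2.06208 ≈ $33222.84.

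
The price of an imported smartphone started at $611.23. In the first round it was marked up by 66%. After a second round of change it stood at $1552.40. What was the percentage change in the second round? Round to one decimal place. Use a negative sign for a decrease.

53.0%

After the first round: $611.23 × 1.66 = $1014.6418.
Second-round multiplier: $1552.40 ÷ $1014.6418 ≈ 1.53.
That is a change of 53.0%.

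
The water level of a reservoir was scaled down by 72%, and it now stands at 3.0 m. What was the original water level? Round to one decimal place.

10.7 m

The overall multiplier applied was 0.28.
So the original water level was 3.0 ÷ 0.28 ≈ 10.7 m.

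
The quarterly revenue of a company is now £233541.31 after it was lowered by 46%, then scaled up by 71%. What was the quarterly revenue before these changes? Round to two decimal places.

The overall multiplier applied was 0.54 × 1.71 = 0.9234.
So the original quarterly revenue was £233541.31 ÷ 0.9234 ≈ £252914.57.

£252914.57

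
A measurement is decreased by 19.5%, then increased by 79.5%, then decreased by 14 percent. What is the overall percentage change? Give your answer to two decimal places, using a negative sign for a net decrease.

24.27%

A 19.5% decrease multiplies by 0.805.
Then a 79.5% increase: 0.805 × 1.795 = 1.444975.
Then a 14% decrease: 1.444975 × 0.86 = 1.2426785.
Overall factor 1.2426785, i.e. 24.27%.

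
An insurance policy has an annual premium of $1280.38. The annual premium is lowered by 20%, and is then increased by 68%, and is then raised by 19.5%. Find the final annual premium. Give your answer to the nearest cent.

Apply the 20% decrease: $1280.38 × 0.8 = $1024.304.
68% increase: $1024.304 × 1.68 = $1720.83072.
19.5% increase: $1720.83072 × 1.195 = $2056.3927104 ≈ $2056.39.

$2056.39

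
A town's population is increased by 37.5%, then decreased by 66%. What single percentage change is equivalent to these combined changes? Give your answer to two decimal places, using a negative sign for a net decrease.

-53.25%

A 37.5% increase multiplies by 1.375.
Then a 66% decrease: 1.375 × 0.34 = 0.4675.
Overall factor 0.4675, i.e. -53.25%.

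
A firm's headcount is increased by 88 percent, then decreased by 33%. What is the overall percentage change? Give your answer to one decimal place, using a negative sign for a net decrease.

The combined multiplier is 1.88 × 0.67 = 1.2596.
That corresponds to an increase of 26.0%.

26.0%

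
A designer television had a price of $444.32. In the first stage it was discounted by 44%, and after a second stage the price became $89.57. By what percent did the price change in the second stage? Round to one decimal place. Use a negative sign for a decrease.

-64.0%

After the first stage: $444.32 × 0.56 = $248.8192.
Second-stage multiplier: $89.57 ÷ $248.8192 ≈ 0.35998.
That is a change of -64.0%.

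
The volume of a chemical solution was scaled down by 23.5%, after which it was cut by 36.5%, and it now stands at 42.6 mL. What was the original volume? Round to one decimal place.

The overall multiplier applied was 0.765 × 0.635 = 0.485775.
So the original volume was 42.6 ÷ 0.485775 ≈ 87.7 mL.

87.7 mL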